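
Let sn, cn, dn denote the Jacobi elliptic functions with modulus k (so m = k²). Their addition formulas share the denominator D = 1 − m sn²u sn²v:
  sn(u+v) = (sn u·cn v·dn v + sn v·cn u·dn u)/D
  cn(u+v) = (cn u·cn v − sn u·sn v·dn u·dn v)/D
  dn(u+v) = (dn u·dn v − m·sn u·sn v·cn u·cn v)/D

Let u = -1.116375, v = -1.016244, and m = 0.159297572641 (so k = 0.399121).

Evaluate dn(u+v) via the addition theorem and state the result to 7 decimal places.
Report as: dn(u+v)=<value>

dn(u+v)=0.9335101

sn u = -0.8855404005702645, cn u = 0.4645623735924547, dn u = 0.9354580389225049
sn v = -0.8380208799942605, cn v = 0.5456381627907318, dn v = 0.9424057834770208
m = k² = 0.159297572641
D = 1 − m·sn²u·sn²v = 0.9122725316869897
dn(u+v) = (dn u·dn v − m·sn u·sn v·cn u·cn v)/D = 0.8516155924011124/0.9122725316869897 = 0.9335100672452458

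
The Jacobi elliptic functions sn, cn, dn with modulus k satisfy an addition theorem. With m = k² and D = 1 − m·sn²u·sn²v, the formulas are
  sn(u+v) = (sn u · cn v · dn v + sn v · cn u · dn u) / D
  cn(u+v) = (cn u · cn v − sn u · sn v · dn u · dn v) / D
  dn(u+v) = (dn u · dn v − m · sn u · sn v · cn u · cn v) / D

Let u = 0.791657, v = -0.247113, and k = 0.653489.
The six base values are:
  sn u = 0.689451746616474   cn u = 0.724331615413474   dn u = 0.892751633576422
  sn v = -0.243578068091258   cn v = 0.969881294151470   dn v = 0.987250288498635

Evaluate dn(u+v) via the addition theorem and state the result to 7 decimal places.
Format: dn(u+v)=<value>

dn(u+v)=0.9431098

m = k² = 0.427047873121
D = 1 − m·sn²u·sn²v = 0.9879562792088316
dn(u+v) = (dn u·dn v − m·sn u·sn v·cn u·cn v)/D = 0.9317512199034184/0.9879562792088316 = 0.9431097706566298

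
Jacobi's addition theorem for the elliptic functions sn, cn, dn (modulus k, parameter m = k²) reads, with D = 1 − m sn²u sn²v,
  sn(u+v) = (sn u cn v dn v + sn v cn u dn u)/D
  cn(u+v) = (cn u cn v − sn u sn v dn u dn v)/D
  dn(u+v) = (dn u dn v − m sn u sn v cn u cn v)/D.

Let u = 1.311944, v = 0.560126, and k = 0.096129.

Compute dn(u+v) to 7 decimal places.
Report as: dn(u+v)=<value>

sn u = 0.9660518971990737, cn u = 0.2583480828612248, dn u = 0.9956786528854536
sn v = 0.5310776242520559, cn v = 0.8473231715342099, dn v = 0.9986959984319575
m = k² = 0.009240784641
D = 1 − m·sn²u·sn²v = 0.9975676516537782
dn(u+v) = (dn u·dn v − m·sn u·sn v·cn u·cn v)/D = 0.9933424673144014/0.9975676516537782 = 0.9957645134819956

dn(u+v)=0.9957645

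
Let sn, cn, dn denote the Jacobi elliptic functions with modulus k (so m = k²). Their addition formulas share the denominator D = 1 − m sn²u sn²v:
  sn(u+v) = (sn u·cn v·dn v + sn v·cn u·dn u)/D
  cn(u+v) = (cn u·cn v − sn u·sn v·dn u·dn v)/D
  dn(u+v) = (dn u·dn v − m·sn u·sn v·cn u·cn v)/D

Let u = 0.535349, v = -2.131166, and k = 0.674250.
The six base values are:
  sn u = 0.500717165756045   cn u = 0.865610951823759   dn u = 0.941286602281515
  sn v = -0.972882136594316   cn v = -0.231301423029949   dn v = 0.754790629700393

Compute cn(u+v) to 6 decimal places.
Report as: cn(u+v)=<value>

cn(u+v)=0.163524

m = k² = 0.4546130625
D = 1 − m·sn²u·sn²v = 0.8921184123148016
cn(u+v) = (cn u·cn v − sn u·sn v·dn u·dn v)/D = 0.1458825466135873/0.8921184123148016 = 0.1635237481928685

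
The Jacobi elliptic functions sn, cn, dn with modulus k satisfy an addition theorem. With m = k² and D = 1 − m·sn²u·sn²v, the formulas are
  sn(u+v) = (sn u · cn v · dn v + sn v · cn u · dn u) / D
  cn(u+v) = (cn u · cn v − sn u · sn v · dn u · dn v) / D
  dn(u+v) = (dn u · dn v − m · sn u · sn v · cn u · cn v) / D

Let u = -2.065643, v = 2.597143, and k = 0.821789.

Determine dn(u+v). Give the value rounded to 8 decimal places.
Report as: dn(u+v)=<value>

sn u = -0.999897626481809, cn u = -0.01430861824373049, dn u = 0.5699132439972019
sn v = 0.9466576385665672, cn v = -0.3222410826439898, dn v = 0.6283226781308882
m = k² = 0.675337160521
D = 1 − m·sn²u·sn²v = 0.3949132965899844
dn(u+v) = (dn u·dn v − m·sn u·sn v·cn u·cn v)/D = 0.3610368745035192/0.3949132965899844 = 0.9142180767804405

dn(u+v)=0.91421808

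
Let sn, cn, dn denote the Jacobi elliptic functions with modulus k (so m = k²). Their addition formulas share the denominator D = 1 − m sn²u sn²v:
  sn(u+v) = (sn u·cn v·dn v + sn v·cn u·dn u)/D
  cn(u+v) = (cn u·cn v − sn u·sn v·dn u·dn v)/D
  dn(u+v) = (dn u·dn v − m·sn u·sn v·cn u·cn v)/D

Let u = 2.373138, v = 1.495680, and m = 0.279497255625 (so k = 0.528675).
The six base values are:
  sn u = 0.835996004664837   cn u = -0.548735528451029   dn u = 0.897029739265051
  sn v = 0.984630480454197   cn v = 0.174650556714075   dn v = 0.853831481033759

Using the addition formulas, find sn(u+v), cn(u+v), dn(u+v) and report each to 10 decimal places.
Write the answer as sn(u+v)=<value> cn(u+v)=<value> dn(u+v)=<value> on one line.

m = k² = 0.279497255625
D = 1 − m·sn²u·sn²v = 0.8106207016140271
sn(u+v) = (sn u·cn v·dn v + sn v·cn u·dn u)/D = -0.3600012011389387/0.8106207016140271 = -0.4441056099630076
cn(u+v) = (cn u·cn v − sn u·sn v·dn u·dn v)/D = -0.7262954337346057/0.8106207016140271 = -0.8959744456173875
dn(u+v) = (dn u·dn v − m·sn u·sn v·cn u·cn v)/D = 0.7879611892986784/0.8106207016140271 = 0.972046713993078

sn(u+v)=-0.4441056100 cn(u+v)=-0.8959744456 dn(u+v)=0.9720467140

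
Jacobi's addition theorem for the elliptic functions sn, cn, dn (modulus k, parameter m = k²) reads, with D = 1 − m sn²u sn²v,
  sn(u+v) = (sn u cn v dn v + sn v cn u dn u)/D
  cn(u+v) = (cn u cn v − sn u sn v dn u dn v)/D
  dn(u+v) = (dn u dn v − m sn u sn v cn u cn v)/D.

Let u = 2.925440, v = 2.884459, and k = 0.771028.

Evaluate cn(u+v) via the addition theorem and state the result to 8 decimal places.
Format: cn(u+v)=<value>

cn(u+v)=-0.01341031

sn u = 0.7766396090807865, cn u = -0.6299451703178961, dn u = 0.8008904572985893
sn v = 0.7967463997462286, cn v = -0.6043138046507154, dn v = 0.7890618327412769
m = k² = 0.594484176784
D = 1 − m·sn²u·sn²v = 0.7723751927067592
cn(u+v) = (cn u·cn v − sn u·sn v·dn u·dn v)/D = -0.0103577941580109/0.7723751927067592 = -0.01341031438582641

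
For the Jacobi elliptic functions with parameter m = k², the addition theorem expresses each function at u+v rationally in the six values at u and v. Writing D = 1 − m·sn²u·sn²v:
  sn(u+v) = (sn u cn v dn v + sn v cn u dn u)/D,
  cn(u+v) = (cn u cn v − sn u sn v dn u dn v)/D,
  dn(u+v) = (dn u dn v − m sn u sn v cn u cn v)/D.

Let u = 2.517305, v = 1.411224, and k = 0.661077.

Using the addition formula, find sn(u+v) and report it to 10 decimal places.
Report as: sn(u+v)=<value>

sn(u+v)=-0.3126443503

sn u = 0.8504240383050065, cn u = -0.5260978569363355, dn u = 0.8270041801456795
sn v = 0.9559097168533487, cn v = 0.2936607110686595, dn v = 0.7750255261855167
m = k² = 0.437022799929
D = 1 − m·sn²u·sn²v = 0.7111922103190938
sn(u+v) = (sn u·cn v·dn v + sn v·cn u·dn u)/D = -0.2223502265616417/0.7111922103190938 = -0.3126443503393813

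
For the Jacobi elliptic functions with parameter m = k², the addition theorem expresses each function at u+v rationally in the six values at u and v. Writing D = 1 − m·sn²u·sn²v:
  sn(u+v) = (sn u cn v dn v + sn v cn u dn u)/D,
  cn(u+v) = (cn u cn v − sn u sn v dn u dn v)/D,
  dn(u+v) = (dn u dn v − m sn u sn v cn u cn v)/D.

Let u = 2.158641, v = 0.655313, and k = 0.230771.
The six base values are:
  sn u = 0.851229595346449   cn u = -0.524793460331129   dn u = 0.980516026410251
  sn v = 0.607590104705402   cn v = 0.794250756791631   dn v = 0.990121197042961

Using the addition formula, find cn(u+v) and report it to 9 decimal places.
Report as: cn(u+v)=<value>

cn(u+v)=-0.932209216

m = k² = 0.053255254441
D = 1 − m·sn²u·sn²v = 0.98575451375097
cn(u+v) = (cn u·cn v − sn u·sn v·dn u·dn v)/D = -0.9189294422925084/0.98575451375097 = -0.9322092158582359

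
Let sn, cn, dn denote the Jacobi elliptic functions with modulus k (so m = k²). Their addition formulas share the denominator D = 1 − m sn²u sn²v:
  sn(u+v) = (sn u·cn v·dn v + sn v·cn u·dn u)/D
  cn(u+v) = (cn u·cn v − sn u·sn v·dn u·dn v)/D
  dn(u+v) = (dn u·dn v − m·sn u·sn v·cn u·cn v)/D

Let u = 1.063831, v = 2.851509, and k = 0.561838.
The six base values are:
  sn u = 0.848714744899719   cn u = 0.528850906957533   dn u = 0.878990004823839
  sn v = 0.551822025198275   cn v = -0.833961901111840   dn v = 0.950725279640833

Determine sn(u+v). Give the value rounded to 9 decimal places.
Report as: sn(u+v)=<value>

sn(u+v)=-0.447377773

m = k² = 0.315661938244
D = 1 − m·sn²u·sn²v = 0.9307621178793832
sn(u+v) = (sn u·cn v·dn v + sn v·cn u·dn u)/D = -0.4164022833083921/0.9307621178793832 = -0.4473777728052672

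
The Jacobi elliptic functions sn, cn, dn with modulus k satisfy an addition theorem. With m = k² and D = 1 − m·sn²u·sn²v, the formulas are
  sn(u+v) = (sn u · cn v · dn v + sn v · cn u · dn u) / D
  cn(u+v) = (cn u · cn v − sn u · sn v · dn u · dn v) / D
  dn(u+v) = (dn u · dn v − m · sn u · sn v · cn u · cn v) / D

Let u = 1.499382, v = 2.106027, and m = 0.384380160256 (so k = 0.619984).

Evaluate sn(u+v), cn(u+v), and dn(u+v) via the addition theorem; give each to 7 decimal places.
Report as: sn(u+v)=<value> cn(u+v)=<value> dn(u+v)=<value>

sn u = 0.9778626535052019, cn u = 0.2092477738944084, dn u = 0.79526711435738
sn v = 0.9642841008579546, cn v = -0.2648701055849187, dn v = 0.801614920457653
m = k² = 0.384380160256
D = 1 − m·sn²u·sn²v = 0.6582356997143034
sn(u+v) = (sn u·cn v·dn v + sn v·cn u·dn u)/D = -0.04715907594641052/0.6582356997143034 = -0.07164466461919212
cn(u+v) = (cn u·cn v − sn u·sn v·dn u·dn v)/D = -0.6565441782045282/0.6582356997143034 = -0.9974302191289391
dn(u+v) = (dn u·dn v − m·sn u·sn v·cn u·cn v)/D = 0.6575860272144034/0.6582356997143034 = 0.9990130093214605

sn(u+v)=-0.0716447 cn(u+v)=-0.9974302 dn(u+v)=0.9990130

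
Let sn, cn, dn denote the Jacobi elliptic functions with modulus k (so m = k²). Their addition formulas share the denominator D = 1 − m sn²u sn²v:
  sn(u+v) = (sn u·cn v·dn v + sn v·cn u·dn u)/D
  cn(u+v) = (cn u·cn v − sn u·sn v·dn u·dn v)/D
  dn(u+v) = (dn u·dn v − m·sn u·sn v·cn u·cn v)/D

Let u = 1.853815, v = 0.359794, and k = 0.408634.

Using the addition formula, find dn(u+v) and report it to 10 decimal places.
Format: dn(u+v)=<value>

sn u = 0.981562070412341, cn u = -0.1911436682912579, dn u = 0.9160344331617604
sn v = 0.3509000926819859, cn v = 0.9364129030271709, dn v = 0.9896663031062667
m = k² = 0.166981745956
D = 1 − m·sn²u·sn²v = 0.9801905918796106
dn(u+v) = (dn u·dn v − m·sn u·sn v·cn u·cn v)/D = 0.9168627283813426/0.9801905918796106 = 0.9353922961280104

dn(u+v)=0.9353922961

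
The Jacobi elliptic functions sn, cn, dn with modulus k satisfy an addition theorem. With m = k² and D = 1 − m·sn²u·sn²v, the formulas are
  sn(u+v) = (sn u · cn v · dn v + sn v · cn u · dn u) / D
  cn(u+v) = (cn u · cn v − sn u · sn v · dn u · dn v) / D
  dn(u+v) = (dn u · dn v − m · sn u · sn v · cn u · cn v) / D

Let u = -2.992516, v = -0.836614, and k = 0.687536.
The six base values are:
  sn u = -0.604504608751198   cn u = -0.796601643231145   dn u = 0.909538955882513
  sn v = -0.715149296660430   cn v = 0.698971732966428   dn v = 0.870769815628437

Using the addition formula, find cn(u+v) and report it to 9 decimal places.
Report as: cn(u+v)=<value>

m = k² = 0.472705751296
D = 1 − m·sn²u·sn²v = 0.9116546795140073
cn(u+v) = (cn u·cn v − sn u·sn v·dn u·dn v)/D = -0.8991919767922256/0.9116546795140073 = -0.9863295796074613

cn(u+v)=-0.986329580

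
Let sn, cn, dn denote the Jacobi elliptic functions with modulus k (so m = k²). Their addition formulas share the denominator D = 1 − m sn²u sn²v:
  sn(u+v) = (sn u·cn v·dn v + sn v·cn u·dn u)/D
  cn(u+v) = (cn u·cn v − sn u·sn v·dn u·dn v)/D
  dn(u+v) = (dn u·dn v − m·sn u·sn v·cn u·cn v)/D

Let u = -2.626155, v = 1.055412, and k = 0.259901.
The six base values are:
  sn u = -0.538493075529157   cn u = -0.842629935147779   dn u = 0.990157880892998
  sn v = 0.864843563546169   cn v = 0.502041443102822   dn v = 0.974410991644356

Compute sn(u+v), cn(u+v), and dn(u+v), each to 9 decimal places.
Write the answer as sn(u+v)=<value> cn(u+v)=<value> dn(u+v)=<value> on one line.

m = k² = 0.067548529801
D = 1 − m·sn²u·sn²v = 0.9853495399542932
sn(u+v) = (sn u·cn v·dn v + sn v·cn u·dn u)/D = -0.9849986584747639/0.9853495399542932 = -0.9996439015138267
cn(u+v) = (cn u·cn v − sn u·sn v·dn u·dn v)/D = 0.02629370059639099/0.9853495399542932 = 0.02668464289089805
dn(u+v) = (dn u·dn v − m·sn u·sn v·cn u·cn v)/D = 0.9515128071021501/0.9853495399542932 = 0.9656601728826984

sn(u+v)=-0.999643902 cn(u+v)=0.026684643 dn(u+v)=0.965660173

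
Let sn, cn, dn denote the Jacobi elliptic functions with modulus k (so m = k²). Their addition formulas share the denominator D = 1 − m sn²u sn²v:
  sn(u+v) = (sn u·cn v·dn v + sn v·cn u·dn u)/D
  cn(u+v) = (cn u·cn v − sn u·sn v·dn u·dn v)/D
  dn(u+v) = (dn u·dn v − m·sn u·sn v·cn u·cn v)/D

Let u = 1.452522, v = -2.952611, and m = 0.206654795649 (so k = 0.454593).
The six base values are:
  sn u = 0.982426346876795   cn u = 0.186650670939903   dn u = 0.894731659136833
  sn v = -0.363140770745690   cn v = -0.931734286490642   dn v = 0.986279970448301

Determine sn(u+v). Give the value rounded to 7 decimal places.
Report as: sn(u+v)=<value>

sn(u+v)=-0.9894724

m = k² = 0.206654795649
D = 1 − m·sn²u·sn²v = 0.9736975918980005
sn(u+v) = (sn u·cn v·dn v + sn v·cn u·dn u)/D = -0.9634468718576983/0.9736975918980005 = -0.989472378153549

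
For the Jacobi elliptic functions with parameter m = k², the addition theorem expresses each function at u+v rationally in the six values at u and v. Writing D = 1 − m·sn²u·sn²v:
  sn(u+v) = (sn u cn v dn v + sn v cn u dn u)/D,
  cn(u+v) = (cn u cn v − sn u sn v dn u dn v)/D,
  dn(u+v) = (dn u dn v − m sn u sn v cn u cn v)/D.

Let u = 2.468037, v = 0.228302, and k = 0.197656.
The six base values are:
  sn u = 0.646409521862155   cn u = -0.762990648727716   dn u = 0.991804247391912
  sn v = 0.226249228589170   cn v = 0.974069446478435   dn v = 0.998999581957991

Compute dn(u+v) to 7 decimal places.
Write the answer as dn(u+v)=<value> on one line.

m = k² = 0.039067894336
D = 1 − m·sn²u·sn²v = 0.999164378301036
dn(u+v) = (dn u·dn v − m·sn u·sn v·cn u·cn v)/D = 0.9950584587600737/0.999164378301036 = 0.995890646594163

dn(u+v)=0.9958906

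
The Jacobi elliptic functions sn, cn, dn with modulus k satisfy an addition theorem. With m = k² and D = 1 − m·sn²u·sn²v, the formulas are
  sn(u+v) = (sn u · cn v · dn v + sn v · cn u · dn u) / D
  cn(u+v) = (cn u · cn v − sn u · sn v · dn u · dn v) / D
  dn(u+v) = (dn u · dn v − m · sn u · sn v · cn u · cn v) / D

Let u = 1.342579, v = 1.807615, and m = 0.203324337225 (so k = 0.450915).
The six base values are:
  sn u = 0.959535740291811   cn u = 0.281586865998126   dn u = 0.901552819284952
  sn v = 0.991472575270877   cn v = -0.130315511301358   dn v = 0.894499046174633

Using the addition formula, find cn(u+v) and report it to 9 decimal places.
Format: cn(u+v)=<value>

m = k² = 0.203324337225
D = 1 − m·sn²u·sn²v = 0.8159765838557238
cn(u+v) = (cn u·cn v − sn u·sn v·dn u·dn v)/D = -0.8039027768826424/0.8159765838557238 = -0.9852032433136387

cn(u+v)=-0.985203243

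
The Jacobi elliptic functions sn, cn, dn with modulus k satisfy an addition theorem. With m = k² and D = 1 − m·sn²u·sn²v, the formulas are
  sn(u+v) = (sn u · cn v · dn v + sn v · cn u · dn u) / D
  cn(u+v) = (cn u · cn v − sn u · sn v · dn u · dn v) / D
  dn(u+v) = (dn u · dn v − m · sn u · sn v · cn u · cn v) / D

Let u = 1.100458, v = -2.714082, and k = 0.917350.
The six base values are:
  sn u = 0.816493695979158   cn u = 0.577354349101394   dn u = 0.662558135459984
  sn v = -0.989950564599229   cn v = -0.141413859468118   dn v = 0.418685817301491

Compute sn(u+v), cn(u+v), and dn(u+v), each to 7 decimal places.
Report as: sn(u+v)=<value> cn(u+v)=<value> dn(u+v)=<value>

sn(u+v)=-0.9485279 cn(u+v)=0.3166937 dn(u+v)=0.4928187

m = k² = 0.8415310225
D = 1 − m·sn²u·sn²v = 0.4502024276549437
sn(u+v) = (sn u·cn v·dn v + sn v·cn u·dn u)/D = -0.4270295425064252/0.4502024276549437 = -0.9485278538607097
cn(u+v) = (cn u·cn v − sn u·sn v·dn u·dn v)/D = 0.1425762802613326/0.4502024276549437 = 0.3166937170996548
dn(u+v) = (dn u·dn v − m·sn u·sn v·cn u·cn v)/D = 0.221868168270061/0.4502024276549437 = 0.4928186847542084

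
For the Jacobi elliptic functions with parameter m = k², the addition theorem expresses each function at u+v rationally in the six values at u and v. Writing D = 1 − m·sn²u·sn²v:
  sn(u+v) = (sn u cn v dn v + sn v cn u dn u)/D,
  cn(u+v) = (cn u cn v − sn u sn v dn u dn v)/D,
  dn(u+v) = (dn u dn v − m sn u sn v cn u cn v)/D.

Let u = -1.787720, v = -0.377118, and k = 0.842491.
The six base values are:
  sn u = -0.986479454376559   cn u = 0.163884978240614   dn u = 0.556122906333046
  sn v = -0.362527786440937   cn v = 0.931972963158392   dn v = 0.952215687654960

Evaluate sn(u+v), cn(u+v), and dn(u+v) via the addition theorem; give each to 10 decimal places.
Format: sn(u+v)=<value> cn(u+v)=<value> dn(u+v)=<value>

sn(u+v)=-0.9991875077 cn(u+v)=-0.0403029089 dn(u+v)=0.5397794419

m = k² = 0.709791085081
D = 1 − m·sn²u·sn²v = 0.9092201986670772
sn(u+v) = (sn u·cn v·dn v + sn v·cn u·dn u)/D = -0.9084814642534333/0.9092201986670772 = -0.9991875076964558
cn(u+v) = (cn u·cn v − sn u·sn v·dn u·dn v)/D = -0.03664421880920985/0.9092201986670772 = -0.04030290886952414
dn(u+v) = (dn u·dn v − m·sn u·sn v·cn u·cn v)/D = 0.4907783714381887/0.9092201986670772 = 0.5397794419412075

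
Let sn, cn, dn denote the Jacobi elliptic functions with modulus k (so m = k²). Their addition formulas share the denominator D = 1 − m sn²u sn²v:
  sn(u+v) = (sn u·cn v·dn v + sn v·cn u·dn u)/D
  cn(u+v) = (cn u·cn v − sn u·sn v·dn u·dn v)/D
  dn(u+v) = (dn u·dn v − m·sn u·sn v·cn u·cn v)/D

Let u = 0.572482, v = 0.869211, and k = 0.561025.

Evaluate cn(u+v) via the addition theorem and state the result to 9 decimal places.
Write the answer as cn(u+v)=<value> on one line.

cn(u+v)=0.231386610

sn u = 0.5339792187038673, cn u = 0.8454976014113863, dn u = 0.9540725366857686
sn v = 0.7444822382183119, cn v = 0.6676422672190945, dn v = 0.9085973484956675
m = k² = 0.314749050625
D = 1 − m·sn²u·sn²v = 0.9502581628097358
cn(u+v) = (cn u·cn v − sn u·sn v·dn u·dn v)/D = 0.2198770151018935/0.9502581628097358 = 0.2313866101941795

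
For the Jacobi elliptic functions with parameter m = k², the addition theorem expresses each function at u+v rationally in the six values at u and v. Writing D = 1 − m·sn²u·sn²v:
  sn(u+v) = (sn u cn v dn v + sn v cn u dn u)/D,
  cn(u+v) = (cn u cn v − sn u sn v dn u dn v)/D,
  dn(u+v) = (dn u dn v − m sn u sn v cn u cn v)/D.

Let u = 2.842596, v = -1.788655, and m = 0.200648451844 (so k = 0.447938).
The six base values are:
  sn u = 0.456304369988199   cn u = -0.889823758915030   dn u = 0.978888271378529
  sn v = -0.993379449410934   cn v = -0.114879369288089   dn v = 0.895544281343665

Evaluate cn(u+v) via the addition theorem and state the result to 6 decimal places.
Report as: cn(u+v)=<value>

cn(u+v)=0.521070

m = k² = 0.200648451844
D = 1 − m·sn²u·sn²v = 0.9587736000962712
cn(u+v) = (cn u·cn v − sn u·sn v·dn u·dn v)/D = 0.4995877376296096/0.9587736000962712 = 0.5210695596744066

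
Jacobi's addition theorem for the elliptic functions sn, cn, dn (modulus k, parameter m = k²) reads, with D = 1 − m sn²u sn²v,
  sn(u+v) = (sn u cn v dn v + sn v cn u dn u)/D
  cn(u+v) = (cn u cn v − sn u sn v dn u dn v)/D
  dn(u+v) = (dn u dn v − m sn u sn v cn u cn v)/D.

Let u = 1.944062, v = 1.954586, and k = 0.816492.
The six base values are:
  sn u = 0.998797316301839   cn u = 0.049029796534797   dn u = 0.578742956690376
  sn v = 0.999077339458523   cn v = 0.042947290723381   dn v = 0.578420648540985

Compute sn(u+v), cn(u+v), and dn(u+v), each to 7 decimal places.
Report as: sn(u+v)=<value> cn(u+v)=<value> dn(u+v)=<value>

sn(u+v)=0.1581378 cn(u+v)=-0.9874171 dn(u+v)=0.9916292

m = k² = 0.666659186064
D = 1 − m·sn²u·sn²v = 0.3361700867014313
sn(u+v) = (sn u·cn v·dn v + sn v·cn u·dn u)/D = 0.05316119148666079/0.3361700867014313 = 0.1581377808129483
cn(u+v) = (cn u·cn v − sn u·sn v·dn u·dn v)/D = -0.3319400772919209/0.3361700867014313 = -0.9874170558986491
dn(u+v) = (dn u·dn v − m·sn u·sn v·cn u·cn v)/D = 0.3333560761113407/0.3361700867014313 = 0.9916292058650956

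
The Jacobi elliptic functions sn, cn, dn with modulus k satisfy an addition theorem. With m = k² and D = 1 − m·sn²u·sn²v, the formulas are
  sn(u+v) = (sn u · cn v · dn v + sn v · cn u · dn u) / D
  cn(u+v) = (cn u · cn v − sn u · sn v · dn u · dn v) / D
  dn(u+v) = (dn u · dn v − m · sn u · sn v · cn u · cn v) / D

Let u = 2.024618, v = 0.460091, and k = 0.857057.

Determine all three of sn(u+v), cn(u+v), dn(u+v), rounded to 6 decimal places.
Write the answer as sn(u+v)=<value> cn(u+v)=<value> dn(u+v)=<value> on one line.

sn u = 0.99853069786867, cn u = 0.05418897871252872, dn u = 0.5173105982320322
sn v = 0.433826771890722, cn v = 0.9009962996543745, dn v = 0.9283071406638716
m = k² = 0.734546701249
D = 1 − m·sn²u·sn²v = 0.8621600988073699
sn(u+v) = (sn u·cn v·dn v + sn v·cn u·dn u)/D = 0.8473336357673799/0.8621600988073699 = 0.9828031208350984
cn(u+v) = (cn u·cn v − sn u·sn v·dn u·dn v)/D = -0.159203472552476/0.8621600988073699 = -0.184656507269013
dn(u+v) = (dn u·dn v − m·sn u·sn v·cn u·cn v)/D = 0.4646874104729378/0.8621600988073699 = 0.5389804180403872

sn(u+v)=0.982803 cn(u+v)=-0.184657 dn(u+v)=0.538980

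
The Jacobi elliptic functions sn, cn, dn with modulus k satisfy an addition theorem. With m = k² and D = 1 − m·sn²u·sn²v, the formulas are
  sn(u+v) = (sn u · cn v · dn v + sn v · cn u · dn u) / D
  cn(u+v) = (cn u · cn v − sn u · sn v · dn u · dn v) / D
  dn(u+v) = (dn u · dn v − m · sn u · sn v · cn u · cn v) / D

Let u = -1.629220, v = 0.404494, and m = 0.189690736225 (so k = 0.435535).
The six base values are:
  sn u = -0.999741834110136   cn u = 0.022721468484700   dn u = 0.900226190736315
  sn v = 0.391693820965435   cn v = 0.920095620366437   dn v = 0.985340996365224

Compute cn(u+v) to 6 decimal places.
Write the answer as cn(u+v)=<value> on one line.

m = k² = 0.189690736225
D = 1 − m·sn²u·sn²v = 0.9709119040445009
cn(u+v) = (cn u·cn v − sn u·sn v·dn u·dn v)/D = 0.3682603060314828/0.9709119040445009 = 0.3792932237182704

cn(u+v)=0.379293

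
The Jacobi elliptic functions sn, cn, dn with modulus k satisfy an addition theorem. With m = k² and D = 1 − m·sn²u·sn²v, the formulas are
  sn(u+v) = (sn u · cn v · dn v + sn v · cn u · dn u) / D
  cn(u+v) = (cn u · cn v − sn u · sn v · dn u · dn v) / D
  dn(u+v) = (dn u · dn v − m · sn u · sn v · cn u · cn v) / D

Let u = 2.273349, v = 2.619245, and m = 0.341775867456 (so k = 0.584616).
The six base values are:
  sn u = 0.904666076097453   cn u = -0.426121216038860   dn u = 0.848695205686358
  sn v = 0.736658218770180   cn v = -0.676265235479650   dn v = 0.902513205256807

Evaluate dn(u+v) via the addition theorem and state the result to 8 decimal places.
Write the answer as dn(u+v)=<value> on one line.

dn(u+v)=0.82564936

m = k² = 0.341775867456
D = 1 − m·sn²u·sn²v = 0.8482075811652711
dn(u+v) = (dn u·dn v − m·sn u·sn v·cn u·cn v)/D = 0.7003220482558635/0.8482075811652711 = 0.8256493620273449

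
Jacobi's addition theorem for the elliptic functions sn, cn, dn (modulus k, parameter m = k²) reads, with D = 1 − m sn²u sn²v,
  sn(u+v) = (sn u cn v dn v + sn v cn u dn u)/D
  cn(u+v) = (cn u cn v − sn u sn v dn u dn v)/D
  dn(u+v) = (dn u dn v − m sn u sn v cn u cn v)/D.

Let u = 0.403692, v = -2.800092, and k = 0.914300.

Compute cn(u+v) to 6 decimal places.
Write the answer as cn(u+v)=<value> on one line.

sn u = 0.3846904561472087, cn u = 0.9230456396892044, dn u = 0.9361043180169098
sn v = -0.9822964926004489, cn v = -0.1873328605046544, dn v = 0.4397633591792399
m = k² = 0.83594449
D = 1 − m·sn²u·sn²v = 0.8806326781247193
cn(u+v) = (cn u·cn v − sn u·sn v·dn u·dn v)/D = -0.01735700903403732/0.8806326781247193 = -0.0197097035633501

cn(u+v)=-0.019710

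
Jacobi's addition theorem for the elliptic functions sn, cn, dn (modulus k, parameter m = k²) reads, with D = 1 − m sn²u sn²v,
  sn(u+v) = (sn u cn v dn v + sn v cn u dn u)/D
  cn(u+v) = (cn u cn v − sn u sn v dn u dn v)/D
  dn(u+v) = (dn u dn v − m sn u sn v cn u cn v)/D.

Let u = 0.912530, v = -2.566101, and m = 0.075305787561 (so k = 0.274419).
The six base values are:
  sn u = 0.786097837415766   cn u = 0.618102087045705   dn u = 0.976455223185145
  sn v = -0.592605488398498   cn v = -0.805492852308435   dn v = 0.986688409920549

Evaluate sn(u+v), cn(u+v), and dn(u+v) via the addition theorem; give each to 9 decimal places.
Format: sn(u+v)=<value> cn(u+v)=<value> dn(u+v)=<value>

m = k² = 0.075305787561
D = 1 − m·sn²u·sn²v = 0.983657710615907
sn(u+v) = (sn u·cn v·dn v + sn v·cn u·dn u)/D = -0.9824337977901974/0.983657710615907 = -0.9987557533352295
cn(u+v) = (cn u·cn v − sn u·sn v·dn u·dn v)/D = -0.04905430270278998/0.983657710615907 = -0.04986928092301044
dn(u+v) = (dn u·dn v − m·sn u·sn v·cn u·cn v)/D = 0.9459910888903962/0.983657710615907 = 0.9617075926727335

sn(u+v)=-0.998755753 cn(u+v)=-0.049869281 dn(u+v)=0.961707593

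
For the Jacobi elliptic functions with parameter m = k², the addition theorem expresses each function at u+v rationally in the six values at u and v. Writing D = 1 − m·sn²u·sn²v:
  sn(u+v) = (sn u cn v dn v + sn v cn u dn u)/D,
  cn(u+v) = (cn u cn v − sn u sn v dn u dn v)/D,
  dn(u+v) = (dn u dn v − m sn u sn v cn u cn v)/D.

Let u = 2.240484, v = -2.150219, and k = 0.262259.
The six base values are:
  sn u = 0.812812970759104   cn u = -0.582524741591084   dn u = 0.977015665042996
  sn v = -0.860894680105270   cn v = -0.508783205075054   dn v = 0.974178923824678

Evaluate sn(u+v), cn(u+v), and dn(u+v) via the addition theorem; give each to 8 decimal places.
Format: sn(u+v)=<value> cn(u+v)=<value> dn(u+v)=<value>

sn(u+v)=0.09013409 cn(u+v)=0.99592964 dn(u+v)=0.99972057

m = k² = 0.068779783081
D = 1 − m·sn²u·sn²v = 0.9663223250557885
sn(u+v) = (sn u·cn v·dn v + sn v·cn u·dn u)/D = 0.08709858434214174/0.9663223250557885 = 0.09013409095884573
cn(u+v) = (cn u·cn v − sn u·sn v·dn u·dn v)/D = 0.9623890442574769/0.9663223250557885 = 0.9959296389037845
dn(u+v) = (dn u·dn v − m·sn u·sn v·cn u·cn v)/D = 0.9660523077083046/0.9663223250557885 = 0.9997205721729876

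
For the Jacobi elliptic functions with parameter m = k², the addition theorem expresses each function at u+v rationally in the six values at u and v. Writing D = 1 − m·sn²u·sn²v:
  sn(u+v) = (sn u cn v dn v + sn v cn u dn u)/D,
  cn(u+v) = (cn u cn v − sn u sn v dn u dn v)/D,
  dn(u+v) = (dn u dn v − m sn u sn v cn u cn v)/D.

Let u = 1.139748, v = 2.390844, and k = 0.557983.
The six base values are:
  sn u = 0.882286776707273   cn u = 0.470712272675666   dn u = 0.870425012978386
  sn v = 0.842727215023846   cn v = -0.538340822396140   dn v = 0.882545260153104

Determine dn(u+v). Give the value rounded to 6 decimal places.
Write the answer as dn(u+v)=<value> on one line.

m = k² = 0.311345028289
D = 1 − m·sn²u·sn²v = 0.8278783446677953
dn(u+v) = (dn u·dn v − m·sn u·sn v·cn u·cn v)/D = 0.8268507528625436/0.8278783446677953 = 0.9987587647244668

dn(u+v)=0.998759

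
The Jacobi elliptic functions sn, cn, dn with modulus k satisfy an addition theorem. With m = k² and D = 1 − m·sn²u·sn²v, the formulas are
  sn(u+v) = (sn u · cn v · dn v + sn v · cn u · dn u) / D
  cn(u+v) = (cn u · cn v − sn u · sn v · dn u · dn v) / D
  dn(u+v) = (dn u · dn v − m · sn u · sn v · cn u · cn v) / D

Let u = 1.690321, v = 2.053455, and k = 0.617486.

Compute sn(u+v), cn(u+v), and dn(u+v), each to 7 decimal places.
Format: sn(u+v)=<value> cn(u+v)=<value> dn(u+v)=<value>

sn(u+v)=-0.2120128 cn(u+v)=-0.9772669 dn(u+v)=0.9913936

sn u = 0.998285023104222, cn u = 0.05854069222176159, dn u = 0.7874120407336281
sn v = 0.9740586109496455, cn v = -0.2262958736584632, dn v = 0.7988972272777048
m = k² = 0.381288960196
D = 1 − m·sn²u·sn²v = 0.639476546882581
sn(u+v) = (sn u·cn v·dn v + sn v·cn u·dn u)/D = -0.1355772393879278/0.639476546882581 = -0.2120128408912894
cn(u+v) = (cn u·cn v − sn u·sn v·dn u·dn v)/D = -0.6249392499858032/0.639476546882581 = -0.9772668802825586
dn(u+v) = (dn u·dn v − m·sn u·sn v·cn u·cn v)/D = 0.6339729568476633/0.639476546882581 = 0.991393601435819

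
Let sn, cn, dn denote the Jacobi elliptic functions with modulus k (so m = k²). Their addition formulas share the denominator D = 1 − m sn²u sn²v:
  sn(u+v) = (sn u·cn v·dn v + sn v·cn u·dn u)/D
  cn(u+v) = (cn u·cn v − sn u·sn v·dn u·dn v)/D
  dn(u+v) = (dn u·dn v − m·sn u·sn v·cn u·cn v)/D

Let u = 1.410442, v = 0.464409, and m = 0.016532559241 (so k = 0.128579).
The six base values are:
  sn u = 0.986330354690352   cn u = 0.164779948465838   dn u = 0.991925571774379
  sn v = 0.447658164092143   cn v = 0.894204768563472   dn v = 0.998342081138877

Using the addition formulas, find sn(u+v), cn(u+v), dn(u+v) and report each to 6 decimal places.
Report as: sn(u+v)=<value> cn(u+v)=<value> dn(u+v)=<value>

m = k² = 0.016532559241
D = 1 − m·sn²u·sn²v = 0.9967768693952934
sn(u+v) = (sn u·cn v·dn v + sn v·cn u·dn u)/D = 0.9536885313907743/0.9967768693952934 = 0.9567723335808754
cn(u+v) = (cn u·cn v − sn u·sn v·dn u·dn v)/D = -0.2899005216538767/0.9967768693952934 = -0.2908379302879975
dn(u+v) = (dn u·dn v − m·sn u·sn v·cn u·cn v)/D = 0.9892054407834409/0.9967768693952934 = 0.992404088774205

sn(u+v)=0.956772 cn(u+v)=-0.290838 dn(u+v)=0.992404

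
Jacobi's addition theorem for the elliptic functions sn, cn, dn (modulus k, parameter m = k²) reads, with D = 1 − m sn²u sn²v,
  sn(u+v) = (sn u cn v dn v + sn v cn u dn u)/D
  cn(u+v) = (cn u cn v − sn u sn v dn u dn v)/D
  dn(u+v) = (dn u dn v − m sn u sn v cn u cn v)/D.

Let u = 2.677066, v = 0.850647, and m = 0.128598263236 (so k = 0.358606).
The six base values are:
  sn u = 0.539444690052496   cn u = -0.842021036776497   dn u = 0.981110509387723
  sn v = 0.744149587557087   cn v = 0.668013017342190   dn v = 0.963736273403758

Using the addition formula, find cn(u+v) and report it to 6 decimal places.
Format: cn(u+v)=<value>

cn(u+v)=-0.961978

m = k² = 0.128598263236
D = 1 − m·sn²u·sn²v = 0.9792771521109116
cn(u+v) = (cn u·cn v − sn u·sn v·dn u·dn v)/D = -0.9420435157501147/0.9792771521109116 = -0.9619784488175418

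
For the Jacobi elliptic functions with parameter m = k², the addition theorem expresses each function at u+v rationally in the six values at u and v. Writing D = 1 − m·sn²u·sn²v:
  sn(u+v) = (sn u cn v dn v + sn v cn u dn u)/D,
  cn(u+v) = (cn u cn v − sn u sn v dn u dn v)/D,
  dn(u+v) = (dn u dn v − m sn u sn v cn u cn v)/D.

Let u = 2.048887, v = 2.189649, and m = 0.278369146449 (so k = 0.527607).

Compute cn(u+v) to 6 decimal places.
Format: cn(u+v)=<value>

cn(u+v)=-0.687897

sn u = 0.9562860062661595, cn u = -0.2924330251861421, dn u = 0.8633864537438048
sn v = 0.9134302638684283, cn v = -0.4069952739888431, dn v = 0.8762085102409898
m = k² = 0.278369146449
D = 1 − m·sn²u·sn²v = 0.7876034333365497
cn(u+v) = (cn u·cn v − sn u·sn v·dn u·dn v)/D = -0.541790057596434/0.7876034333365497 = -0.6878970236343834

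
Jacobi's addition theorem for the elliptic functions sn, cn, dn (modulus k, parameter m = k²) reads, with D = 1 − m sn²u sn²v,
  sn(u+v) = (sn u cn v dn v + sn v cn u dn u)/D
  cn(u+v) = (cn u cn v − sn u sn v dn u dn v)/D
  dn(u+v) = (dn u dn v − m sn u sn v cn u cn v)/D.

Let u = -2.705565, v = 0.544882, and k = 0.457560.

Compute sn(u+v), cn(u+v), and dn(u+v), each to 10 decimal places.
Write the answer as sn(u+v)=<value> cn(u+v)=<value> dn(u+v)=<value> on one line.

sn u = -0.577279292094134, cn u = -0.8165467646860745, dn u = 0.9644843733405692
sn v = 0.5137718977296308, cn v = 0.85792682502839, dn v = 0.9719756698014033
m = k² = 0.2093611536
D = 1 − m·sn²u·sn²v = 0.9815834298469981
sn(u+v) = (sn u·cn v·dn v + sn v·cn u·dn u)/D = -0.8860032739176093/0.9815834298469981 = -0.9026265592683373
cn(u+v) = (cn u·cn v − sn u·sn v·dn u·dn v)/D = -0.4224976075168645/0.9815834298469981 = -0.4304245514644845
dn(u+v) = (dn u·dn v − m·sn u·sn v·cn u·cn v)/D = 0.8939558976999583/0.9815834298469981 = 0.9107283910031992

sn(u+v)=-0.9026265593 cn(u+v)=-0.4304245515 dn(u+v)=0.9107283910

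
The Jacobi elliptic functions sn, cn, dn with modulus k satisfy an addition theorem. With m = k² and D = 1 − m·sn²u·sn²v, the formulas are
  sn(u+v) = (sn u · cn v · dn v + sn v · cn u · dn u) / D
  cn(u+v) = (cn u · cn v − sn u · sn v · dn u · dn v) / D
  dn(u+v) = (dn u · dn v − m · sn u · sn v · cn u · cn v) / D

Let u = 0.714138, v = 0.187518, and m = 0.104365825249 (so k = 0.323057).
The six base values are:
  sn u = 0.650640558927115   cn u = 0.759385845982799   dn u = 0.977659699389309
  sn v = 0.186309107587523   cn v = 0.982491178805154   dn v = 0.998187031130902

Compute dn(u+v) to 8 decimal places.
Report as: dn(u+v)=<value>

m = k² = 0.104365825249
D = 1 − m·sn²u·sn²v = 0.9984664118381211
dn(u+v) = (dn u·dn v − m·sn u·sn v·cn u·cn v)/D = 0.9664482610141228/0.9984664118381211 = 0.9679326711000176

dn(u+v)=0.96793267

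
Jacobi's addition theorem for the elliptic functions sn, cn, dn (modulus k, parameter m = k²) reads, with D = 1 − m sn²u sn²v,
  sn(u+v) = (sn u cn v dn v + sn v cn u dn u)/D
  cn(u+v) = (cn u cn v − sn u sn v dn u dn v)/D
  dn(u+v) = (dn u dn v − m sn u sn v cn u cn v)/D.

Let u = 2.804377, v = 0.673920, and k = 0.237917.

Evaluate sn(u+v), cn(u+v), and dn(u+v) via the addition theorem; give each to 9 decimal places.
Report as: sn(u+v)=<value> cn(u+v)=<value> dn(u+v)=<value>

sn u = 0.3733628016629437, cn u = -0.9276854091416968, dn u = 0.9960468589446897
sn v = 0.6219933622445325, cn v = 0.7830225139315866, dn v = 0.9889899354662315
m = k² = 0.056604498889
D = 1 − m·sn²u·sn²v = 0.9969472970693028
sn(u+v) = (sn u·cn v·dn v + sn v·cn u·dn u)/D = -0.2856004774351273/0.9969472970693028 = -0.2864750005087518
cn(u+v) = (cn u·cn v − sn u·sn v·dn u·dn v)/D = -0.9551629601395858/0.9969472970693028 = -0.9580877173221201
dn(u+v) = (dn u·dn v − m·sn u·sn v·cn u·cn v)/D = 0.9946289851792027/0.9969472970693028 = 0.9976745893219079

sn(u+v)=-0.286475001 cn(u+v)=-0.958087717 dn(u+v)=0.997674589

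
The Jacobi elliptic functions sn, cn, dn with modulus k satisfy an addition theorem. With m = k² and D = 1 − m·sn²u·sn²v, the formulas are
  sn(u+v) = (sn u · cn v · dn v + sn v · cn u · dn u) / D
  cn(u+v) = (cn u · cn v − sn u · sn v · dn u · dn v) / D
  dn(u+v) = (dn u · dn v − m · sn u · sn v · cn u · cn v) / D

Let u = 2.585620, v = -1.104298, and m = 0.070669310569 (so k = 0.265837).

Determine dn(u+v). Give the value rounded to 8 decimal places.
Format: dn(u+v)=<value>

sn u = 0.5739110080045928, cn u = -0.8189176728408981, dn u = 0.988293163715452
sn v = -0.8875002537730152, cn v = 0.4608072260206361, dn v = 0.9717699542661038
m = k² = 0.070669310569
D = 1 − m·sn²u·sn²v = 0.9816660122821114
dn(u+v) = (dn u·dn v − m·sn u·sn v·cn u·cn v)/D = 0.9468103610858826/0.9816660122821114 = 0.9644933706982493

dn(u+v)=0.96449337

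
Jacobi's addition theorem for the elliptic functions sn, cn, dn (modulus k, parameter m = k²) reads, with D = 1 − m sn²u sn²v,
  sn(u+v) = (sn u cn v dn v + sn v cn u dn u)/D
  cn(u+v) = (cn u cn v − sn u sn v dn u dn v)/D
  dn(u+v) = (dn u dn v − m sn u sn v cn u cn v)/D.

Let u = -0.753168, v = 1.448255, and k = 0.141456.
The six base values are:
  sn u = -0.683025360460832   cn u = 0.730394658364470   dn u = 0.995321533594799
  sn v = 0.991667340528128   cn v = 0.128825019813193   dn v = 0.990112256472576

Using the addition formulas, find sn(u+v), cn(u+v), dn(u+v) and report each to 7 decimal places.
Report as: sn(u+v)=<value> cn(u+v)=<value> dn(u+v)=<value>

m = k² = 0.020009799936
D = 1 − m·sn²u·sn²v = 0.9908198785736644
sn(u+v) = (sn u·cn v·dn v + sn v·cn u·dn u)/D = 0.6337991497089623/0.9908198785736644 = 0.6396714109342945
cn(u+v) = (cn u·cn v − sn u·sn v·dn u·dn v)/D = 0.7615921937657499/0.9908198785736644 = 0.7686484801476738
dn(u+v) = (dn u·dn v − m·sn u·sn v·cn u·cn v)/D = 0.9867553232112075/0.9908198785736644 = 0.9958977858131914

sn(u+v)=0.6396714 cn(u+v)=0.7686485 dn(u+v)=0.9958978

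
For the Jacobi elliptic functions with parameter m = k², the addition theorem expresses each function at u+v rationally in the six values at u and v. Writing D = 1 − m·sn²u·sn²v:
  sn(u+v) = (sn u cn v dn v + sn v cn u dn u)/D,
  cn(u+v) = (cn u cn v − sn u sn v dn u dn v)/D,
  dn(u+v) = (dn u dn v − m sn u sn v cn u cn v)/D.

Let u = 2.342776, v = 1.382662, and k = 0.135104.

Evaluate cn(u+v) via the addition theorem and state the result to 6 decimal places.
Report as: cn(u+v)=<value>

sn u = 0.7255744920619191, cn u = -0.6881436306971736, dn u = 0.9951836554348596
sn v = 0.9813164753354567, cn v = 0.1924005593422119, dn v = 0.9911723370069367
m = k² = 0.018253090816
D = 1 − m·sn²u·sn²v = 0.9907462319799138
cn(u+v) = (cn u·cn v − sn u·sn v·dn u·dn v)/D = -0.8347329137775848/0.9907462319799138 = -0.8425294861928962

cn(u+v)=-0.842529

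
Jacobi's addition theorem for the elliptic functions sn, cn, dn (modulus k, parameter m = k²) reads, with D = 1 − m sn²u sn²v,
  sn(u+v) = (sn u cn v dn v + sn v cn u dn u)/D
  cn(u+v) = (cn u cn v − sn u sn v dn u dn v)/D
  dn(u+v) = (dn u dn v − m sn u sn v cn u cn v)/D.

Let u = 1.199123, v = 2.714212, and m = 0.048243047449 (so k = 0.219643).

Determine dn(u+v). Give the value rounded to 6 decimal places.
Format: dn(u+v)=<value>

sn u = 0.9279005632759981, cn u = 0.3728277681075881, dn u = 0.9790111145554234
sn v = 0.4489181784519104, cn v = -0.8935728672332317, dn v = 0.9951269756982577
m = k² = 0.048243047449
D = 1 − m·sn²u·sn²v = 0.9916291030688592
dn(u+v) = (dn u·dn v − m·sn u·sn v·cn u·cn v)/D = 0.9809352309712017/0.9916291030688592 = 0.9892158549355172

dn(u+v)=0.989216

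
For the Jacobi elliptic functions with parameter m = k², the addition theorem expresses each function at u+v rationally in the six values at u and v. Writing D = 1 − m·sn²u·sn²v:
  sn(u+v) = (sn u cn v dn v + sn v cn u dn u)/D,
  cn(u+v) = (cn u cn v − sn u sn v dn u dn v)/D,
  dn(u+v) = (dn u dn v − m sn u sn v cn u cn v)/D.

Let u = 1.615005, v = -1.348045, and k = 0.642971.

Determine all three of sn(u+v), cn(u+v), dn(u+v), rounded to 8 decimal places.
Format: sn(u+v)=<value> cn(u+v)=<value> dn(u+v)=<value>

sn(u+v)=0.26255529 cn(u+v)=0.96491695 dn(u+v)=0.98564768

sn u = 0.9913074416263706, cn u = 0.1315657864955011, dn u = 0.7705480298608612
sn v = -0.9425809842939964, cn v = 0.3339776759715548, dn v = 0.795424845445226
m = k² = 0.413411706841
D = 1 − m·sn²u·sn²v = 0.6390584728823269
sn(u+v) = (sn u·cn v·dn v + sn v·cn u·dn u)/D = 0.1677881806350456/0.6390584728823269 = 0.2625552868085379
cn(u+v) = (cn u·cn v − sn u·sn v·dn u·dn v)/D = 0.6166383528470096/0.6390584728823269 = 0.9649169505034547
dn(u+v) = (dn u·dn v − m·sn u·sn v·cn u·cn v)/D = 0.6298865010868504/0.6390584728823269 = 0.9856476798529744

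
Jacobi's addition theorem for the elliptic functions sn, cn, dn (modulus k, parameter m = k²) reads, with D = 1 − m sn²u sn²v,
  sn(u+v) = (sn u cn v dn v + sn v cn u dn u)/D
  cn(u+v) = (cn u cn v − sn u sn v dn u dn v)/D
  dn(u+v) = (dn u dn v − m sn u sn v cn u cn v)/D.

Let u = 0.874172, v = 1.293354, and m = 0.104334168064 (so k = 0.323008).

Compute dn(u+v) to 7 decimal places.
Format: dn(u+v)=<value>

dn(u+v)=0.9601981

sn u = 0.7605916038792573, cn u = 0.6492306309073679, dn u = 0.9693517043735782
sn v = 0.954046235175205, cn v = 0.2996594419470501, dn v = 0.9513330647348148
m = k² = 0.104334168064
D = 1 − m·sn²u·sn²v = 0.945062555269437
dn(u+v) = (dn u·dn v − m·sn u·sn v·cn u·cn v)/D = 0.9074472866063619/0.945062555269437 = 0.9601981176237048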